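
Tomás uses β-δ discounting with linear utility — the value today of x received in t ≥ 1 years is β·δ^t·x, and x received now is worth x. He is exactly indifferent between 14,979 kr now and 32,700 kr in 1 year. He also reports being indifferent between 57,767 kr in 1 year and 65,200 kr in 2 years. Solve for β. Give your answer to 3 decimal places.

Both payoffs in the second observation are in the future, so β drops out: δ^1·57767 = δ^2·65200 ⇒ δ = 57767/65200 = 0.88600.
The first indifference: 14979 = β·δ·32700, so β = 14979/(δ·32700) = 14979/(0.88600·32700) ≈ 0.517.

β ≈ 0.517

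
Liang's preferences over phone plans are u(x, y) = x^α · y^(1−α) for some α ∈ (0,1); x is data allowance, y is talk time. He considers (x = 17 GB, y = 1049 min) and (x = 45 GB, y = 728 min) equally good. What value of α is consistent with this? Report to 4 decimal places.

α ≈ 0.2729

The Cobb–Douglas utilities coincide, so 17^α·1049^(1−α) = 45^α·728^(1−α).
Taking logs: α·ln 17 + (1−α)·ln 1049 = α·ln 45 + (1−α)·ln 728, i.e. α·-0.9734491 = (1−α)·-0.3652916.
Thus α·(-1.3387407) = -0.3652916, so α = -0.3652916/-1.3387407 ≈ 0.2729.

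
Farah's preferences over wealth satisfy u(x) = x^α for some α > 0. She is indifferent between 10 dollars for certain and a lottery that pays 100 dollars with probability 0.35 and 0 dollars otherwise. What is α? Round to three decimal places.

α ≈ 0.456

The lottery's expected utility is 0.35·u(100) + 0.65·u(0) = 0.35·100^α (since u(0) = 0 for α > 0).
Setting u(10) equal to that: 10^α = 0.35·100^α ⇒ (10/100)^α = 0.35.
α = ln(0.35) / ln(10/100) = -1.049822/-2.302585 ≈ 0.456.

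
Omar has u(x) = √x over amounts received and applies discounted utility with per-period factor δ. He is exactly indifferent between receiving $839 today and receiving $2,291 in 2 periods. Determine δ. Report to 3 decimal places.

Indifference means u(839) = δ^2 · u(2291), so δ^2 = u(839)/u(2291).
Since u(x) = √x, δ^2 = √(839/2291) = 0.60516.
Hence δ = (0.60516)^(1/2) = 0.77792.

δ ≈ 0.778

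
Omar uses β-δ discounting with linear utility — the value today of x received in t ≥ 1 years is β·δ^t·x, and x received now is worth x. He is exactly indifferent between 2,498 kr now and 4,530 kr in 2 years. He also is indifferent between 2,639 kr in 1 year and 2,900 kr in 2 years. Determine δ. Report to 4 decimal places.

The second indifference involves only future payoffs, so β cancels: β·δ^1·2639 = β·δ^2·2900, giving δ = 2639/2900 = 0.91000.

δ ≈ 0.9100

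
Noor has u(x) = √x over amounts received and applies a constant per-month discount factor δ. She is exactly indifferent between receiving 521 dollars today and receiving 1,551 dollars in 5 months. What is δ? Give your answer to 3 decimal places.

δ ≈ 0.897

The payoff in 5 months is discounted by δ^5, so u(521) = δ^5·u(1551) and δ^5 = u(521)/u(1551).
Since u(x) = √x, δ^5 = √(521/1551) = 0.57958.
So δ = 0.57958^(1/5) ≈ 0.897.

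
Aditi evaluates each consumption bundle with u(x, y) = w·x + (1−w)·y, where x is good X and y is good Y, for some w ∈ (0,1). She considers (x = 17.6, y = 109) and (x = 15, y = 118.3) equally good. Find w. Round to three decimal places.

w = 0.782

u(17.6,109) = u(15,118.3) means w·17.6 + (1−w)·109 = w·15 + (1−w)·118.3.
Collecting terms: w·2.6 = (1−w)·9.3.
The marginal rate of substitution is 9.3/2.6, so w = 9.3/(2.6+9.3) = 0.782.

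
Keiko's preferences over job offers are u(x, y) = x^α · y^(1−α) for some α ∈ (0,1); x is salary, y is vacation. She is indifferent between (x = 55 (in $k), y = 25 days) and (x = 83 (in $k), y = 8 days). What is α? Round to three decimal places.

α ≈ 0.735

The Cobb–Douglas utilities coincide, so 55^α·25^(1−α) = 83^α·8^(1−α).
Rearrange to (55/83)^α = (8/25)^(1−α) and take logs: α·-0.411507 = (1−α)·-1.139434.
Thus α·(-1.550941) = -1.139434, so α = -1.139434/-1.550941 ≈ 0.735.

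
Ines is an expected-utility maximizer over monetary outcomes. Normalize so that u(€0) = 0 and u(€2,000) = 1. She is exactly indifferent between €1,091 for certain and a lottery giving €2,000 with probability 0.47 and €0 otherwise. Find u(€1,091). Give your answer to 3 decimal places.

0.470

u(€1,091) equals the lottery's expected utility: 0.47·1 + 0.53·0 = 0.47.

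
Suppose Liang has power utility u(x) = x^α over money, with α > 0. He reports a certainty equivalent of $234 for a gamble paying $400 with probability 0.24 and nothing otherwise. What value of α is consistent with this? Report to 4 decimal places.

α ≈ 2.6618

EU(lottery) = 0.24·400^α + 0.76·0 = 0.24·400^α.
Indifference: 234^α = 0.24·400^α, so (234/400)^α = 0.24.
α = ln(0.24) / ln(234/400) = -1.4271164/-0.5361434 ≈ 2.6618.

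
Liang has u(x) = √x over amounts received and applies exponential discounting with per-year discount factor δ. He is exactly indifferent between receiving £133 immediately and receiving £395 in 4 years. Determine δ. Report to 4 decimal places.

δ ≈ 0.8728

The payoff in 4 years is discounted by δ^4, so u(133) = δ^4·u(395) and δ^4 = u(133)/u(395).
With u(x) = √x: δ^4 = √133/√395 = √(133/395) = 0.58027.
Hence δ = (0.58027)^(1/4) = 0.872784.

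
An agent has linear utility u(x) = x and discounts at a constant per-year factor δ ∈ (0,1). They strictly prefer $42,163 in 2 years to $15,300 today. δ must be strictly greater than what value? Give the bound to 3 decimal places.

δ > 0.602

Under u(x) = x this choice says 15300 < δ^2·42163.
Dividing by 42163: δ^2 > 0.36288. Both sides are positive, so the square root keeps the direction.
δ > 0.36288^(1/2) = 0.602.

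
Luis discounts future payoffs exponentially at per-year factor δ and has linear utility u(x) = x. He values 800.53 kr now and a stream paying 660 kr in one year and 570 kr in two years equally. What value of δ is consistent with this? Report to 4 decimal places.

δ ≈ 0.7400

The stream is worth 660δ + 570δ² today, so 660δ + 570δ² = 800.53.
So 570δ² + 660δ − 800.53 = 0.
δ = (−660 + √(660² + 4·570·800.53)) / (2·570) = (−660 + √2260808.40) / 1140 ≈ 0.7400.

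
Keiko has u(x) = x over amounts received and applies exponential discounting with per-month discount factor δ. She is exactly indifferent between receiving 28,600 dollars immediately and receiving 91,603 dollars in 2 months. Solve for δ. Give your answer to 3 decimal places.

δ ≈ 0.559

Indifference means u(28600) = δ^2 · u(91603), so δ^2 = u(28600)/u(91603).
With u(x) = x: δ^2 = 28600/91603 = 0.31222.
Hence δ = (0.31222)^(1/2) = 0.55876.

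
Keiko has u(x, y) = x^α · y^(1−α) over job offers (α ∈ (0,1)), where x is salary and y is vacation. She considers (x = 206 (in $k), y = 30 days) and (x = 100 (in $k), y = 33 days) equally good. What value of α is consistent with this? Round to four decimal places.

Set the two utilities equal: 206^α·30^(1−α) = 100^α·33^(1−α).
(206/100)^α = (33/30)^(1−α); take logs: α·ln(206/100) = (1−α)·ln(33/30), i.e. α·0.7227060 = (1−α)·0.0953102.
With A = 0.7227060 and B = 0.0953102: α·A = (1−α)·B, so α = B/(A+B) = 0.0953102/0.8180162 ≈ 0.1165.

α ≈ 0.1165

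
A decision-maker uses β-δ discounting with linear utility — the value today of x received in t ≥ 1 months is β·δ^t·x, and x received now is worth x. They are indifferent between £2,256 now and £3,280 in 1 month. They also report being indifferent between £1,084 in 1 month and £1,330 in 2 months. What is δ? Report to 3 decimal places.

From the later pair, β·δ^1·1084 = β·δ^2·1330; dividing through, δ = 1084/1330 = 0.81504.

δ ≈ 0.815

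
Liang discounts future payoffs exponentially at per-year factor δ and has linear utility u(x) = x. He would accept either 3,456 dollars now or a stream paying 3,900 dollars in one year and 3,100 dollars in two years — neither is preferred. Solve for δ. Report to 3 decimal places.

δ ≈ 0.600

Equating present values: 3456 = 3900δ + 3100δ².
So 3100δ² + 3900δ − 3456 = 0.
By the quadratic formula (taking the positive root), δ = (−3900 + √58064400.00) / 6200 ≈ 0.600.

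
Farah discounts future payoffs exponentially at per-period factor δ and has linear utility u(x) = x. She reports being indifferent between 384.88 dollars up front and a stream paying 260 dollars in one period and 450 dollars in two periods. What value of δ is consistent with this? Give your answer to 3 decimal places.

δ ≈ 0.680

Present value of the stream is 260·δ + 450·δ². Indifference gives 260δ + 450δ² = 384.88.
So 450δ² + 260δ − 384.88 = 0.
The positive root is δ = [−260 + √(260² + 4·450·384.88)] / (2·450) = (−260 + 872.000)/900 ≈ 0.680.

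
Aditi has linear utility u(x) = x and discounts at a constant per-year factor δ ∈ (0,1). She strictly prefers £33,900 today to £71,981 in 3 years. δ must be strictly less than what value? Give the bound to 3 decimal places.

δ < 0.778

Under u(x) = x this choice says 33900 > δ^3·71981.
Dividing by 71981: δ^3 < 0.47096. Both sides are positive, so the cube root keeps the direction.
δ < 0.47096^(1/3) = 0.778.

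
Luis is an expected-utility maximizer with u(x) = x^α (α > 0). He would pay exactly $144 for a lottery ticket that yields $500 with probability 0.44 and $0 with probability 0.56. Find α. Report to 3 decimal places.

α ≈ 0.660

The lottery's expected utility is 0.44·u(500) + 0.56·u(0) = 0.44·500^α (since u(0) = 0 for α > 0).
Indifference: 144^α = 0.44·500^α, so (144/500)^α = 0.44.
α = ln(0.44) / ln(144/500) = -0.820981/-1.244795 ≈ 0.660.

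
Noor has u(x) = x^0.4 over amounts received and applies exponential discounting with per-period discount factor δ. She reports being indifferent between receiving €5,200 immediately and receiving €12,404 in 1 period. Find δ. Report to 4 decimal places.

The payoff in 1 period is discounted by δ, so u(5200) = δ·u(12404) and δ = u(5200)/u(12404).
With u(x) = x^0.4: δ = 5200^0.4/12404^0.4 = (5200/12404)^0.4 = 0.70628.

δ ≈ 0.7063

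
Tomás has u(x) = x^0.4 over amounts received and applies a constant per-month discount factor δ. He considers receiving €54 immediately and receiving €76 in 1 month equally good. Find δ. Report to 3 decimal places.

The payoff in 1 month is discounted by δ, so u(54) = δ·u(76) and δ = u(54)/u(76).
With u(x) = x^0.4: δ = 54^0.4/76^0.4 = (54/76)^0.4 = 0.87223.

δ ≈ 0.872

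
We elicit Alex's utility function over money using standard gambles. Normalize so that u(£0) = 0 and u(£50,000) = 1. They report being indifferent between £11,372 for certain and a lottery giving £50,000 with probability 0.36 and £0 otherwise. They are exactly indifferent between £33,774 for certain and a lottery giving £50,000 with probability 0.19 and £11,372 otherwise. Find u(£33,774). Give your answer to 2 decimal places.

From the first indifference, u(£11,372) = 0.36·u(£50,000) + 0.64·u(£0) = 0.36·1 + 0.64·0 = 0.36.
Chaining: u(£33,774) = 0.19·1.00 + 0.81·0.36 = 0.4816.

0.48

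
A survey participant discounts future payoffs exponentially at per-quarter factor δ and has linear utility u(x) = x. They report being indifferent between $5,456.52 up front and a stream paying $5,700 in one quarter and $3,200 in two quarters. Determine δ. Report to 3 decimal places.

Present value of the stream is 5700·δ + 3200·δ². Indifference gives 5700δ + 3200δ² = 5456.52.
So 3200δ² + 5700δ − 5456.52 = 0.
The positive root is δ = [−5700 + √(5700² + 4·3200·5456.52)] / (2·3200) = (−5700 + 10116.000)/6400 ≈ 0.690.

δ ≈ 0.690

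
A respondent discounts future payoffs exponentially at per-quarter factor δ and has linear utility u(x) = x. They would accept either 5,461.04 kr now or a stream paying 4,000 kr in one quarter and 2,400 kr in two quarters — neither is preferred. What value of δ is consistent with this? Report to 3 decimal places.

δ ≈ 0.890

Present value of the stream is 4000·δ + 2400·δ². Indifference gives 4000δ + 2400δ² = 5461.04.
So 2400δ² + 4000δ − 5461.04 = 0.
The positive root is δ = [−4000 + √(4000² + 4·2400·5461.04)] / (2·2400) = (−4000 + 8272.000)/4800 ≈ 0.890.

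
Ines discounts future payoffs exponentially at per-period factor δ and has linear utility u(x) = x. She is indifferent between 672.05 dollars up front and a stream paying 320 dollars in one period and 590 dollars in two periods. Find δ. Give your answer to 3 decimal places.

δ ≈ 0.830

Equating present values: 672.05 = 320δ + 590δ².
That is, 590δ² + 320δ − 672.05 = 0, a quadratic in δ.
The positive root is δ = [−320 + √(320² + 4·590·672.05)] / (2·590) = (−320 + 1299.399)/1180 ≈ 0.830.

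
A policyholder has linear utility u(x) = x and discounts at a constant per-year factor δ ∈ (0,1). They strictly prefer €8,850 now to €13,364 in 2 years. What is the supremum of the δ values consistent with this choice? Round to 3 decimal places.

δ < 0.814

The preference means 8850 > δ^2·13364.
So δ^2 < 8850/13364 = 0.66223; taking the square root of both positive sides preserves the inequality.
δ < (8850/13364)^(1/2) ≈ 0.814.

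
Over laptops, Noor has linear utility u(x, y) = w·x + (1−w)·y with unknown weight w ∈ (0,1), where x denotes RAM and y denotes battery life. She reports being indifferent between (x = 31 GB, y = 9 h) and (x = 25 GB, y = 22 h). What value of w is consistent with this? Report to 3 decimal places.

u(31,9) = u(25,22) means w·31 + (1−w)·9 = w·25 + (1−w)·22.
Rearranging, 6·w − 13·(1−w) = 0.
The marginal rate of substitution is 13/6, so w = 13/(6+13) = 0.684.

w = 0.684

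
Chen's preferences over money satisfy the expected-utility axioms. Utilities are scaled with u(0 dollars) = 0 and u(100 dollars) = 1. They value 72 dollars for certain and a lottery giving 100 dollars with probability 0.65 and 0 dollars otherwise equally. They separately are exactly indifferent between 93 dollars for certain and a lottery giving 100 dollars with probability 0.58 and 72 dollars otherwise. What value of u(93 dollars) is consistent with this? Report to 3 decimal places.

The first gamble pins u(72 dollars): it must equal 0.65·1 + 0.35·0 = 0.65.
The second indifference gives u(93 dollars) = 0.58·u(100 dollars) + 0.42·u(72 dollars) = 0.58·1.00 + 0.42·0.65 = 0.8530.

0.853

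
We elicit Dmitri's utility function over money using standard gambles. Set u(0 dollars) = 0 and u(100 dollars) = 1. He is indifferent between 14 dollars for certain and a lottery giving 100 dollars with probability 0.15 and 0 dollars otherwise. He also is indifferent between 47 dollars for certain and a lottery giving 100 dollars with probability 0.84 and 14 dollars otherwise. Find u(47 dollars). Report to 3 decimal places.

The first gamble pins u(14 dollars): it must equal 0.15·1 + 0.85·0 = 0.15.
Chaining: u(47 dollars) = 0.84·1.00 + 0.16·0.15 = 0.8640.

0.864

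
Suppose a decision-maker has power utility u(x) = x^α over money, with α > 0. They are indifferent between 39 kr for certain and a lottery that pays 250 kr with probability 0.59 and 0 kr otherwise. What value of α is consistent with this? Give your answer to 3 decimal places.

α ≈ 0.284

The lottery's expected utility is 0.59·u(250) + 0.41·u(0) = 0.59·250^α (since u(0) = 0 for α > 0).
Equating: 39^α = 0.59·250^α, i.e. 0.1560^α = 0.59.
Take logs: α = ln 0.59 / ln(39/250) ≈ 0.28399.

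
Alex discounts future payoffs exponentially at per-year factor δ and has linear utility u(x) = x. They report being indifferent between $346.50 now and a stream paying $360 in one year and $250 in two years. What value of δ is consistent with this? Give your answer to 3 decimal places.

Present value of the stream is 360·δ + 250·δ². Indifference gives 360δ + 250δ² = 346.50.
That is, 250δ² + 360δ − 346.50 = 0, a quadratic in δ.
δ = (−360 + √(360² + 4·250·346.50)) / (2·250) = (−360 + √476100.00) / 500 ≈ 0.660.

δ ≈ 0.660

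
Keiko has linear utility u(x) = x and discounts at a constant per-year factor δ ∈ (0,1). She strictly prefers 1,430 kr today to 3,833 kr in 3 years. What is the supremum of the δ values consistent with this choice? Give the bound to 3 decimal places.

δ < 0.720

Comparing present values: 1430 > δ^3·3833.
Hence δ^3 < 1430/3833 = 0.37308, and x ↦ x^(1/3) is increasing on (0,∞).
δ < 0.37308^(1/3) = 0.720.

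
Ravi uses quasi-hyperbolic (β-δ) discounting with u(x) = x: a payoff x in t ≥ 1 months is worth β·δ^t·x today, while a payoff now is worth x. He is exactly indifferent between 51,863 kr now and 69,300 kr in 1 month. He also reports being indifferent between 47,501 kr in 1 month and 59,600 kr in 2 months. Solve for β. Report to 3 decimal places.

β ≈ 0.939

The second indifference involves only future payoffs, so β cancels: β·δ^1·47501 = β·δ^2·59600, giving δ = 47501/59600 = 0.79700.
Substituting δ into 51863 = β·δ·69300: β = 51863/(55231.867) ≈ 0.939.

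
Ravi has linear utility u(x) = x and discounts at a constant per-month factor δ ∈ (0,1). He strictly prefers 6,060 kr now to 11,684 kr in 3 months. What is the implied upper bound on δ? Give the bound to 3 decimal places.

δ < 0.803

Under u(x) = x this choice says 6060 > δ^3·11684.
So δ^3 < 6060/11684 = 0.51866; taking the cube root of both positive sides preserves the inequality.
δ < (6060/11684)^(1/3) ≈ 0.803.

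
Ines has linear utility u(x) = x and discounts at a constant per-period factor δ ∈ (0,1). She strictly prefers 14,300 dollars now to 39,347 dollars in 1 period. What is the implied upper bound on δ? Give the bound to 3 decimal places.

δ < 0.363

The preference means 14300 > δ·39347.
So δ < 14300/39347 = 0.36343.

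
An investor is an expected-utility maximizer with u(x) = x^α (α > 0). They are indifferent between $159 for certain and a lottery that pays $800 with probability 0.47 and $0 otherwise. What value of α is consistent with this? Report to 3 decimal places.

EU(lottery) = 0.47·800^α + 0.53·0 = 0.47·800^α.
Indifference: 159^α = 0.47·800^α, so (159/800)^α = 0.47.
α = ln(0.47) / ln(159/800) = -0.755023/-1.615708 ≈ 0.467.

α ≈ 0.467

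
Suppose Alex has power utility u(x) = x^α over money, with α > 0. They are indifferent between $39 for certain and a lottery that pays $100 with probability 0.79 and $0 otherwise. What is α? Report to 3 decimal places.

α ≈ 0.250

The lottery's expected utility is 0.79·u(100) + 0.21·u(0) = 0.79·100^α (since u(0) = 0 for α > 0).
Indifference: 39^α = 0.79·100^α, so (39/100)^α = 0.79.
Taking logs: α·ln(39/100) = ln(0.79), so α = -0.235722 / -0.941609 ≈ 0.250.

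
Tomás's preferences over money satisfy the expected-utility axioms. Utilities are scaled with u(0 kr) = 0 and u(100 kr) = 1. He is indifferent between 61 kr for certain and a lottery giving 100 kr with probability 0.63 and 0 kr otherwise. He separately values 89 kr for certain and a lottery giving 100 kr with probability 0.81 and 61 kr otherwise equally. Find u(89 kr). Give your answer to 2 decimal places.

0.93

From the first indifference, u(61 kr) = 0.63·u(100 kr) + 0.37·u(0 kr) = 0.63·1 + 0.37·0 = 0.63.
Then u(89 kr) = 0.81·u(100 kr) + 0.19·u(61 kr) = 0.81·1.00 + 0.19·0.63 = 0.9297.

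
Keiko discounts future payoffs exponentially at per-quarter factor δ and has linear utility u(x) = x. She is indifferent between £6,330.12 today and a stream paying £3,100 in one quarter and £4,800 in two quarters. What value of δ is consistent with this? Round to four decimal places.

Present value of the stream is 3100·δ + 4800·δ². Indifference gives 3100δ + 4800δ² = 6330.12.
That is, 4800δ² + 3100δ − 6330.12 = 0, a quadratic in δ.
By the quadratic formula (taking the positive root), δ = (−3100 + √131148304.00) / 9600 ≈ 0.8700.

δ ≈ 0.8700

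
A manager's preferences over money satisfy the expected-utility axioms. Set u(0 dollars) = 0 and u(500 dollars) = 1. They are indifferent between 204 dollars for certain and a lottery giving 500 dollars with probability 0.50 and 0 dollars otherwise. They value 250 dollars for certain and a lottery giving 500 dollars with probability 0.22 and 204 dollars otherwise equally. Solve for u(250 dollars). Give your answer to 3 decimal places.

The first gamble pins u(204 dollars): it must equal 0.50·1 + 0.50·0 = 0.50.
Then u(250 dollars) = 0.22·u(500 dollars) + 0.78·u(204 dollars) = 0.22·1.00 + 0.78·0.50 = 0.6100.

0.610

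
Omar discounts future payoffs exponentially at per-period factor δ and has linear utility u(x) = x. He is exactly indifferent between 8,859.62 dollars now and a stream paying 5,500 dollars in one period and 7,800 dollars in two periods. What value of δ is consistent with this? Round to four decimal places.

The stream is worth 5500δ + 7800δ² today, so 5500δ + 7800δ² = 8859.62.
So 7800δ² + 5500δ − 8859.62 = 0.
The positive root is δ = [−5500 + √(5500² + 4·7800·8859.62)] / (2·7800) = (−5500 + 17512.000)/15600 ≈ 0.7700.

δ ≈ 0.7700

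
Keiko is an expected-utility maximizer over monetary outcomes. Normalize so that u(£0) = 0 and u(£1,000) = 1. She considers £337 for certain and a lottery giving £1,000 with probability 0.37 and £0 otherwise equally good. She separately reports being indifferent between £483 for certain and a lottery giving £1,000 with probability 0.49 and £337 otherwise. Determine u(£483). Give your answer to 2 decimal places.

0.68

First, u(£337) = 0.37·u(£1,000) + 0.63·u(£0) = 0.37.
Then u(£483) = 0.49·u(£1,000) + 0.51·u(£337) = 0.49·1.00 + 0.51·0.37 = 0.6787.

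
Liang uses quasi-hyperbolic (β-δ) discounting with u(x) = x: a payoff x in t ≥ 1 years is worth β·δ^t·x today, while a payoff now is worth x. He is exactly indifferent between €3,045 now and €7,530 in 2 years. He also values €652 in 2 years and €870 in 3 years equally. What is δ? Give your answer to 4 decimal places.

From the later pair, β·δ^2·652 = β·δ^3·870; dividing through, δ = 652/870 = 0.74943.

δ ≈ 0.7494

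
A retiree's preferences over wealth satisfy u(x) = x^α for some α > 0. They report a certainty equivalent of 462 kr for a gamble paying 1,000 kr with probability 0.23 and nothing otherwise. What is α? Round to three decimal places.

EU(lottery) = 0.23·1000^α + 0.77·0 = 0.23·1000^α.
Equating: 462^α = 0.23·1000^α, i.e. 0.4620^α = 0.23.
Taking logs: α·ln(462/1000) = ln(0.23), so α = -1.469676 / -0.772190 ≈ 1.903.

α ≈ 1.903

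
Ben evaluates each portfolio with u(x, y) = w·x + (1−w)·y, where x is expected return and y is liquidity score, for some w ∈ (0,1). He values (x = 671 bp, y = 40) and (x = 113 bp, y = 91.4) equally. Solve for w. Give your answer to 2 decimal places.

w = 0.08

u(671,40) = u(113,91.4) means w·671 + (1−w)·40 = w·113 + (1−w)·91.4.
w·(671−113) = (1−w)·(91.4−40), i.e. w·558 = (1−w)·51.4.
So w/(1−w) = 51.4/558 = 0.0921, giving w = 51.4/(558+51.4) = 0.08.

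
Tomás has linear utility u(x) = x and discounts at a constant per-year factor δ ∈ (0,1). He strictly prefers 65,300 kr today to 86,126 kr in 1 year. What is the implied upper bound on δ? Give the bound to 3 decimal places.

δ < 0.758

Under u(x) = x this choice says 65300 > δ·86126.
Dividing through by 86126 gives δ < 0.75819.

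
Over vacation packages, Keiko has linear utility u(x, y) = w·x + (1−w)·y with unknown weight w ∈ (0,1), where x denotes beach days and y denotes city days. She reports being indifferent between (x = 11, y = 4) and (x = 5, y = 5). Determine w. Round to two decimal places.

w = 0.14

u(11,4) = u(5,5) means w·11 + (1−w)·4 = w·5 + (1−w)·5.
Rearranging, 6·w − 1·(1−w) = 0.
Hence w = 1/(6+1) = 1/7 = 0.14.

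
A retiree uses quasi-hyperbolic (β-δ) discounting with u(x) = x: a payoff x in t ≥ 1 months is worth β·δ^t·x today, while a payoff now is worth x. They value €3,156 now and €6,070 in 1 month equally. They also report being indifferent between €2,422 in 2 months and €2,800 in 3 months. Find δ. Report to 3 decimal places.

δ ≈ 0.865

Both payoffs in the second observation are in the future, so β drops out: δ^2·2422 = δ^3·2800 ⇒ δ = 2422/2800 = 0.86500.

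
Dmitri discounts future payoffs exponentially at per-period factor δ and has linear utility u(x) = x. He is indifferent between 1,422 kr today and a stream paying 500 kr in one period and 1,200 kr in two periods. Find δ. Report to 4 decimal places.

Present value of the stream is 500·δ + 1200·δ². Indifference gives 500δ + 1200δ² = 1422.
That is, 1200δ² + 500δ − 1422 = 0, a quadratic in δ.
The positive root is δ = [−500 + √(500² + 4·1200·1422)] / (2·1200) = (−500 + 2660.000)/2400 ≈ 0.9000.

δ ≈ 0.9000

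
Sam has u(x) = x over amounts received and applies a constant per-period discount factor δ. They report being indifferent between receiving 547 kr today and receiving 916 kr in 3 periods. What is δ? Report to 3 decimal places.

δ ≈ 0.842

Indifference means u(547) = δ^3 · u(916), so δ^3 = u(547)/u(916).
With u(x) = x: δ^3 = 547/916 = 0.59716.
So δ = 0.59716^(1/3) ≈ 0.842.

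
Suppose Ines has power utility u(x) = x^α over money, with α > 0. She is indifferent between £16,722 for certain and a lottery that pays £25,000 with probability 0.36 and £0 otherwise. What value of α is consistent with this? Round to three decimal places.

The lottery's expected utility is 0.36·u(25000) + 0.64·u(0) = 0.36·25000^α (since u(0) = 0 for α > 0).
Setting u(16722) equal to that: 16722^α = 0.36·25000^α ⇒ (16722/25000)^α = 0.36.
Taking logs: α·ln(16722/25000) = ln(0.36), so α = -1.021651 / -0.402151 ≈ 2.540.

α ≈ 2.540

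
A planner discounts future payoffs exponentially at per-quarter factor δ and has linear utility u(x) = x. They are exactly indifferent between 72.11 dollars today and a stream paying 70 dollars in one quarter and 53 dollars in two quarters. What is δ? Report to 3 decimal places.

Present value of the stream is 70·δ + 53·δ². Indifference gives 70δ + 53δ² = 72.11.
Rearranged: 53δ² + 70δ − 72.11 = 0.
By the quadratic formula (taking the positive root), δ = (−70 + √20187.32) / 106 ≈ 0.680.

δ ≈ 0.680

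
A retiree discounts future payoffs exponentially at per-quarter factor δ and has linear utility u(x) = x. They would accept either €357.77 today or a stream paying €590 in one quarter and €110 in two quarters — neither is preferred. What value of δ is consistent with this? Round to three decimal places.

Present value of the stream is 590·δ + 110·δ². Indifference gives 590δ + 110δ² = 357.77.
Rearranged: 110δ² + 590δ − 357.77 = 0.
By the quadratic formula (taking the positive root), δ = (−590 + √505518.80) / 220 ≈ 0.550.

δ ≈ 0.550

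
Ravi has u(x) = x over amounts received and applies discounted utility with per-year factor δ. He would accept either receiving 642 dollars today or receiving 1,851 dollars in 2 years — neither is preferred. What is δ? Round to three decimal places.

The payoff in 2 years is discounted by δ^2, so u(642) = δ^2·u(1851) and δ^2 = u(642)/u(1851).
With u(x) = x: δ^2 = 642/1851 = 0.34684.
So δ = 0.34684^(1/2) ≈ 0.589.

δ ≈ 0.589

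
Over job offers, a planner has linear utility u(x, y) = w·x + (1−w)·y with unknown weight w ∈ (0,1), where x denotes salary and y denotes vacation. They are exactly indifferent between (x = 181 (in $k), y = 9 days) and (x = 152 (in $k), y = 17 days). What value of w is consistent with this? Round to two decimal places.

u(181,9) = u(152,17) means w·181 + (1−w)·9 = w·152 + (1−w)·17.
Rearranging, 29·w − 8·(1−w) = 0.
The marginal rate of substitution is 8/29, so w = 8/(29+8) = 0.22.

w = 0.22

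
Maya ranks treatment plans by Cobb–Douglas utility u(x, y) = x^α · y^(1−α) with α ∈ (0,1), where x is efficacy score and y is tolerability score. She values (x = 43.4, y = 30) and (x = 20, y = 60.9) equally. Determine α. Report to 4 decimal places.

α ≈ 0.4775

The Cobb–Douglas utilities coincide, so 43.4^α·30^(1−α) = 20^α·60.9^(1−α).
(43.4/20)^α = (60.9/30)^(1−α); take logs: α·ln(43.4/20) = (1−α)·ln(60.9/30), i.e. α·0.7747272 = (1−α)·0.7080358.
With A = 0.7747272 and B = 0.7080358: α·A = (1−α)·B, so α = B/(A+B) = 0.7080358/1.4827630 ≈ 0.4775.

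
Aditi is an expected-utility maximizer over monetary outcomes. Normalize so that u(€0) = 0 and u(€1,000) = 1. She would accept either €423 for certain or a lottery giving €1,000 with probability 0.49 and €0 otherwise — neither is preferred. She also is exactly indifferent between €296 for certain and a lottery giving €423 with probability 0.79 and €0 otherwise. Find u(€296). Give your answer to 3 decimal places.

0.387

From the first indifference, u(€423) = 0.49·u(€1,000) + 0.51·u(€0) = 0.49·1 + 0.51·0 = 0.49.
The second indifference gives u(€296) = 0.79·u(€423) + 0.21·u(€0) = 0.79·0.49 + 0.21·0.00 = 0.3871.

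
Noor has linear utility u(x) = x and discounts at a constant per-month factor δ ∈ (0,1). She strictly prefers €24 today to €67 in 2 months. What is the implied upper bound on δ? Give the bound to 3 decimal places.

The preference means 24 > δ^2·67.
Hence δ^2 < 24/67 = 0.35821, and x ↦ x^(1/2) is increasing on (0,∞).
δ < 0.35821^(1/2) = 0.599.

δ < 0.599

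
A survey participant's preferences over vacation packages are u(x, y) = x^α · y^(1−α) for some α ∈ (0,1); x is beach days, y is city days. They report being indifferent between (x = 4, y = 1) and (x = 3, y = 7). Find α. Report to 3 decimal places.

α ≈ 0.871

The Cobb–Douglas utilities coincide, so 4^α·1^(1−α) = 3^α·7^(1−α).
Taking logs: α·ln 4 + (1−α)·ln 1 = α·ln 3 + (1−α)·ln 7, i.e. α·0.287682 = (1−α)·1.945910.
So α/(1−α) = (1.945910)/(0.287682) = 6.764101, and α = 6.764101/7.764101 ≈ 0.871.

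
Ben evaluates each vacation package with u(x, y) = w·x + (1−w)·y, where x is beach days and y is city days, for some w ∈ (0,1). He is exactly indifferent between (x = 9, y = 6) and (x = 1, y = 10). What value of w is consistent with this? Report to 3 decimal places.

w = 0.333

u(9,6) = u(1,10) means w·9 + (1−w)·6 = w·1 + (1−w)·10.
w·(9−1) = (1−w)·(10−6), i.e. w·8 = (1−w)·4.
The marginal rate of substitution is 4/8, so w = 4/(8+4) = 0.333.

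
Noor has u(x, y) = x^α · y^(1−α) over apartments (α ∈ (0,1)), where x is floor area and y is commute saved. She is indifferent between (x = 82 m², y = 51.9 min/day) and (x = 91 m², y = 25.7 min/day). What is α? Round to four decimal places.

α ≈ 0.8709

Indifference: 82^α · 51.9^(1−α) = 91^α · 25.7^(1−α).
(82/91)^α = (25.7/51.9)^(1−α); take logs: α·ln(82/91) = (1−α)·ln(25.7/51.9), i.e. α·-0.1041403 = (1−α)·-0.7028278.
With A = -0.1041403 and B = -0.7028278: α·A = (1−α)·B, so α = B/(A+B) = -0.7028278/-0.8069681 ≈ 0.8709.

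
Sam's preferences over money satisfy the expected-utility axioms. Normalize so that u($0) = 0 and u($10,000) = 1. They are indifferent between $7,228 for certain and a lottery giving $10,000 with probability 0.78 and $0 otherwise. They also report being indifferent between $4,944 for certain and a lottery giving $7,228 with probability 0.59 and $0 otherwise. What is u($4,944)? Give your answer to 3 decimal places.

From the first indifference, u($7,228) = 0.78·u($10,000) + 0.22·u($0) = 0.78·1 + 0.22·0 = 0.78.
Then u($4,944) = 0.59·u($7,228) + 0.41·u($0) = 0.59·0.78 + 0.41·0.00 = 0.4602.

0.460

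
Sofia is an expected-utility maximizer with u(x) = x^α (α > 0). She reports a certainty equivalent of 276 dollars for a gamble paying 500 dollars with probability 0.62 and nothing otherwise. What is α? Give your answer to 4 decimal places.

EU(lottery) = 0.62·500^α + 0.38·0 = 0.62·500^α.
Indifference: 276^α = 0.62·500^α, so (276/500)^α = 0.62.
α = ln(0.62) / ln(276/500) = -0.4780358/-0.5942072 ≈ 0.8045.

α ≈ 0.8045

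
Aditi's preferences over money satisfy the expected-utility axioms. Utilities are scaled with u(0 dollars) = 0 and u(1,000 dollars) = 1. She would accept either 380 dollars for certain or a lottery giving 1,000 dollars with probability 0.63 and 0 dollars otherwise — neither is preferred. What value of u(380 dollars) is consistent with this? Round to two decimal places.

By the standard-gamble method, u(380 dollars) is just the indifference probability on the best outcome: 0.63.

0.63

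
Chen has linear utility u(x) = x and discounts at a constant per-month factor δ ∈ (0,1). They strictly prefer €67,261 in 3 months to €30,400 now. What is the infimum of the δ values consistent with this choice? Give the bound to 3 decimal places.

δ > 0.767

Under u(x) = x this choice says 30400 < δ^3·67261.
Hence δ^3 > 30400/67261 = 0.45197, and x ↦ x^(1/3) is increasing on (0,∞).
δ > 0.45197^(1/3) = 0.767.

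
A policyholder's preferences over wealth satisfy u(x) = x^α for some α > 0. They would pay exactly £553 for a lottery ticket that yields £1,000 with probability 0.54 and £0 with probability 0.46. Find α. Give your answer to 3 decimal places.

α ≈ 1.040

The lottery's expected utility is 0.54·u(1000) + 0.46·u(0) = 0.54·1000^α (since u(0) = 0 for α > 0).
Equating: 553^α = 0.54·1000^α, i.e. 0.5530^α = 0.54.
α = ln(0.54) / ln(553/1000) = -0.616186/-0.592397 ≈ 1.040.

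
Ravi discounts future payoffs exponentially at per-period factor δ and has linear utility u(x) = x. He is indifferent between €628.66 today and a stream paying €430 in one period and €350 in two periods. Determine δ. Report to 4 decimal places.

Equating present values: 628.66 = 430δ + 350δ².
So 350δ² + 430δ − 628.66 = 0.
By the quadratic formula (taking the positive root), δ = (−430 + √1065024.00) / 700 ≈ 0.8600.

δ ≈ 0.8600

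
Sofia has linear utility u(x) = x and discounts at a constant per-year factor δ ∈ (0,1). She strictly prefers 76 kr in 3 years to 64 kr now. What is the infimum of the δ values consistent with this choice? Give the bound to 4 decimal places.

Under u(x) = x this choice says 64 < δ^3·76.
Hence δ^3 > 64/76 = 0.84211, and x ↦ x^(1/3) is increasing on (0,∞).
δ > (64/76)^(1/3) ≈ 0.9443.

δ > 0.9443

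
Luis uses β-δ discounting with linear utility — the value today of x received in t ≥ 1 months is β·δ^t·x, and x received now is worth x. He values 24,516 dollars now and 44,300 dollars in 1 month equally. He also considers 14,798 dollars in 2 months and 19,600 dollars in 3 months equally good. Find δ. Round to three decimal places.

From the later pair, β·δ^2·14798 = β·δ^3·19600; dividing through, δ = 14798/19600 = 0.75500.

δ ≈ 0.755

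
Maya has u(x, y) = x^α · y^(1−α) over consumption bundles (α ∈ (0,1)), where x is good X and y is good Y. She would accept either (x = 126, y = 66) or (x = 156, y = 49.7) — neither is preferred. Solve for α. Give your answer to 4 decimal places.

The Cobb–Douglas utilities coincide, so 126^α·66^(1−α) = 156^α·49.7^(1−α).
Rearrange to (126/156)^α = (49.7/66)^(1−α) and take logs: α·-0.2135741 = (1−α)·-0.2836498.
Thus α·(-0.4972239) = -0.2836498, so α = -0.2836498/-0.4972239 ≈ 0.5705.

α ≈ 0.5705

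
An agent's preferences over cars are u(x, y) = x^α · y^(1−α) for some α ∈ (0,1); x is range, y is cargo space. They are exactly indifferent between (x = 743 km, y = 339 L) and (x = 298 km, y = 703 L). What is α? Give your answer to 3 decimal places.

α ≈ 0.444

The Cobb–Douglas utilities coincide, so 743^α·339^(1−α) = 298^α·703^(1−α).
Rearrange to (743/298)^α = (703/339)^(1−α) and take logs: α·0.913603 = (1−α)·0.729357.
Thus α·(1.642960) = 0.729357, so α = 0.729357/1.642960 ≈ 0.444.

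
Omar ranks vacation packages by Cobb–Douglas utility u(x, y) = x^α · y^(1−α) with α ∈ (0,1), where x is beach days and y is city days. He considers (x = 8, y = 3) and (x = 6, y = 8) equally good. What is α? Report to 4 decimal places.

α ≈ 0.7732

The Cobb–Douglas utilities coincide, so 8^α·3^(1−α) = 6^α·8^(1−α).
Taking logs: α·ln 8 + (1−α)·ln 3 = α·ln 6 + (1−α)·ln 8, i.e. α·0.2876821 = (1−α)·0.9808293.
With A = 0.2876821 and B = 0.9808293: α·A = (1−α)·B, so α = B/(A+B) = 0.9808293/1.2685114 ≈ 0.7732.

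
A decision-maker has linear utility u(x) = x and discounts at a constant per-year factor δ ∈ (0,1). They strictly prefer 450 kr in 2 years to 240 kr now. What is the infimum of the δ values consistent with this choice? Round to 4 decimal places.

The preference means 240 < δ^2·450.
Dividing by 450: δ^2 > 0.53333. Both sides are positive, so the square root keeps the direction.
δ > (240/450)^(1/2) ≈ 0.7303.

δ > 0.7303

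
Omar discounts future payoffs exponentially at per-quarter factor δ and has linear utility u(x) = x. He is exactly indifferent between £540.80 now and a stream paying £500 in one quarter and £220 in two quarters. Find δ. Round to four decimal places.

δ ≈ 0.8000

Equating present values: 540.80 = 500δ + 220δ².
Rearranged: 220δ² + 500δ − 540.80 = 0.
δ = (−500 + √(500² + 4·220·540.80)) / (2·220) = (−500 + √725904.00) / 440 ≈ 0.8000.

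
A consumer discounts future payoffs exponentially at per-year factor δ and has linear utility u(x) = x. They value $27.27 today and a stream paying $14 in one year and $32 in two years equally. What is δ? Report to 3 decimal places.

Equating present values: 27.27 = 14δ + 32δ².
So 32δ² + 14δ − 27.27 = 0.
δ = (−14 + √(14² + 4·32·27.27)) / (2·32) = (−14 + √3686.56) / 64 ≈ 0.730.

δ ≈ 0.730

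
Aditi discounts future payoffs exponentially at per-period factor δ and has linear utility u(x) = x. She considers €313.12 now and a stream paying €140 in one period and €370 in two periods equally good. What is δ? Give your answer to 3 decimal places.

The stream is worth 140δ + 370δ² today, so 140δ + 370δ² = 313.12.
So 370δ² + 140δ − 313.12 = 0.
The positive root is δ = [−140 + √(140² + 4·370·313.12)] / (2·370) = (−140 + 694.995)/740 ≈ 0.750.

δ ≈ 0.750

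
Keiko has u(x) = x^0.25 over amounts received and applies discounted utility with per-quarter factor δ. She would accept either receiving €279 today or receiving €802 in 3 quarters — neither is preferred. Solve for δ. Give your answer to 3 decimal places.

Equating discounted utilities: u(279) = δ^3·u(802) ⇒ δ^3 = u(279)/u(802).
Since u(x) = x^0.25, δ^3 = (279/802)^0.25 = 0.34788^0.25 = 0.76799.
Taking the cube root: δ = 0.76799^(1/3) ≈ 0.916.

δ ≈ 0.916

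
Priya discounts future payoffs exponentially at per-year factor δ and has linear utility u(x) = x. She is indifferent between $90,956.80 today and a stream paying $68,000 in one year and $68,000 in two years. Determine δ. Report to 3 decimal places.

Present value of the stream is 68000·δ + 68000·δ². Indifference gives 68000δ + 68000δ² = 90956.80.
Rearranged: 68000δ² + 68000δ − 90956.80 = 0.
δ = (−68000 + √(68000² + 4·68000·90956.80)) / (2·68000) = (−68000 + √29364249600.00) / 136000 ≈ 0.760.

δ ≈ 0.760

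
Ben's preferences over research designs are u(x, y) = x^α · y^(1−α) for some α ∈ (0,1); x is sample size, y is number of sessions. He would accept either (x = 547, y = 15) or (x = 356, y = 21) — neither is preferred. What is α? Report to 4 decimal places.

The Cobb–Douglas utilities coincide, so 547^α·15^(1−α) = 356^α·21^(1−α).
Rearrange to (547/356)^α = (21/15)^(1−α) and take logs: α·0.4295181 = (1−α)·0.3364722.
So α/(1−α) = (0.3364722)/(0.4295181) = 0.7833714, and α = 0.7833714/1.7833714 ≈ 0.4393.

α ≈ 0.4393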